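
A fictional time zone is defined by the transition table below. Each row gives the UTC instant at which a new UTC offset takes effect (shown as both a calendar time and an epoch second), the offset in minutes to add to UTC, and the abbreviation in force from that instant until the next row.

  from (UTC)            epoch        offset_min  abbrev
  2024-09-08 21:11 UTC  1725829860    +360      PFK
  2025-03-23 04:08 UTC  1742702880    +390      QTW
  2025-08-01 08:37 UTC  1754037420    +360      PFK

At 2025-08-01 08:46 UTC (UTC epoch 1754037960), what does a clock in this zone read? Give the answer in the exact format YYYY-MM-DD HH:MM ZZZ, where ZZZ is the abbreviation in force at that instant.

Query: 2025-08-01 08:46 UTC
Rule 3/3 (PFK, +06:00): 2025-08-01 08:37 UTC ≤ query < +∞
8·60 + 46 + 360 = 886 min
886 = 0·1440 + 886; 886 = 14·60 + 46 → 14:46, same day
→ 2025-08-01 14:46 PFK

2025-08-01 14:46 PFK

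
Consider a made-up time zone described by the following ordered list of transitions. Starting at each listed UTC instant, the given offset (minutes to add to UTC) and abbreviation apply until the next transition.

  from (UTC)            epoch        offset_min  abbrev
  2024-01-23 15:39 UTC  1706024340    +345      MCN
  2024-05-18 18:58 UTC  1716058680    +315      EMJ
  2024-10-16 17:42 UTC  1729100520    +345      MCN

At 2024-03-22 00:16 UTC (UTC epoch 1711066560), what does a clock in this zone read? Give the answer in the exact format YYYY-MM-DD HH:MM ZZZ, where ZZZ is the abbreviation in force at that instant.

Query: 2024-03-22 00:16 UTC
Rule 1/3 (MCN, +05:45): 2024-01-23 15:39 UTC ≤ query < 2024-05-18 18:58 UTC
0·60 + 16 + 345 = 361 min
361 = 0·1440 + 361; 361 = 6·60 + 1 → 06:01, same day
→ 2024-03-22 06:01 MCN

2024-03-22 06:01 MCN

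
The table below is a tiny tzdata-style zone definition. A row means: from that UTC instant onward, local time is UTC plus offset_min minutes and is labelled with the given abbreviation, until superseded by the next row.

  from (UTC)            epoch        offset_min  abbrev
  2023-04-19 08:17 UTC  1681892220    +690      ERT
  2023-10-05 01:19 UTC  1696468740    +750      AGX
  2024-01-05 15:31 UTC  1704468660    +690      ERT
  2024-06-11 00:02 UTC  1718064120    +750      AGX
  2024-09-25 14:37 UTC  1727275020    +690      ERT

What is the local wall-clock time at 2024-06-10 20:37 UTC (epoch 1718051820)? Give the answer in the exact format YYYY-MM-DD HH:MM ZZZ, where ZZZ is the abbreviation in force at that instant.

2024-06-11 08:07 ERT

Query: 2024-06-10 20:37 UTC
Rule 3/5 (ERT, +11:30): 2024-01-05 15:31 UTC ≤ query < 2024-06-11 00:02 UTC
20·60 + 37 + 690 = 1927 min
1927 = 1·1440 + 487; 487 = 8·60 + 7 → 08:07, 2024-06-10 + 1 day = 2024-06-11
→ 2024-06-11 08:07 ERT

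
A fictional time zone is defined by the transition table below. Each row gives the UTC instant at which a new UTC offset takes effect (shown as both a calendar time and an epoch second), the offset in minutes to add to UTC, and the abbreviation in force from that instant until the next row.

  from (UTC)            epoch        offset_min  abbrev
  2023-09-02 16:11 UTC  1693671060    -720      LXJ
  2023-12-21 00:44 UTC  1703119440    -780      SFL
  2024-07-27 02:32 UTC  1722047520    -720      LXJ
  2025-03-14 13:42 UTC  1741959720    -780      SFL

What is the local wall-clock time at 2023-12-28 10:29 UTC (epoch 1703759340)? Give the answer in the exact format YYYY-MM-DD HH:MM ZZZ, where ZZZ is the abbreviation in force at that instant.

2023-12-27 21:29 SFL

Query: 2023-12-28 10:29 UTC
Rule 2/4 (SFL, -13:00): 2023-12-21 00:44 UTC ≤ query < 2024-07-27 02:32 UTC
10·60 + 29 - 780 = -151 min
-151 = -1·1440 + 1289; 1289 = 21·60 + 29 → 21:29, 2023-12-28 - 1 day = 2023-12-27
→ 2023-12-27 21:29 SFL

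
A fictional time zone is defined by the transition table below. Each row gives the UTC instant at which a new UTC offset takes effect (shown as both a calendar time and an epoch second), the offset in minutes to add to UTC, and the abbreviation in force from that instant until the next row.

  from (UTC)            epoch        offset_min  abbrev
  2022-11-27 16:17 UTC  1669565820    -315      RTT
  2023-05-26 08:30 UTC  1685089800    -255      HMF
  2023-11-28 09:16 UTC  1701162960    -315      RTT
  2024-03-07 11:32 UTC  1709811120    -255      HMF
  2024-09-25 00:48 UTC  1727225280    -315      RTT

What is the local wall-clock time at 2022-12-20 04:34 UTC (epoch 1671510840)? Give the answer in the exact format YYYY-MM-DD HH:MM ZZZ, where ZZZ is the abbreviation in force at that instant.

2022-12-19 23:19 RTT

Query: 2022-12-20 04:34 UTC
Rule 1/5 (RTT, -05:15): 2022-11-27 16:17 UTC ≤ query < 2023-05-26 08:30 UTC
4·60 + 34 - 315 = -41 min
-41 = -1·1440 + 1399; 1399 = 23·60 + 19 → 23:19, 2022-12-20 - 1 day = 2022-12-19
→ 2022-12-19 23:19 RTT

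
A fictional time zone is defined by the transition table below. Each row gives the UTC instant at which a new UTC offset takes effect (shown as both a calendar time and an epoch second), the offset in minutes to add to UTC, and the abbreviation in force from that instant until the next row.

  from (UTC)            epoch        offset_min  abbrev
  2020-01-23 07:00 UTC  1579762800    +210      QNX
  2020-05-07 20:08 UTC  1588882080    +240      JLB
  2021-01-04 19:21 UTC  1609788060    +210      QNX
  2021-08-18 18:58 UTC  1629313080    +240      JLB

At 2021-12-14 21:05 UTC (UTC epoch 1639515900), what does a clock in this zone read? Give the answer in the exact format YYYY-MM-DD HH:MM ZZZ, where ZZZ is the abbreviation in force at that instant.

Query: 2021-12-14 21:05 UTC
Rule 4/4 (JLB, +04:00): 2021-08-18 18:58 UTC ≤ query < +∞
21·60 + 5 + 240 = 1505 min
1505 = 1·1440 + 65; 65 = 1·60 + 5 → 01:05, 2021-12-14 + 1 day = 2021-12-15
→ 2021-12-15 01:05 JLB

2021-12-15 01:05 JLB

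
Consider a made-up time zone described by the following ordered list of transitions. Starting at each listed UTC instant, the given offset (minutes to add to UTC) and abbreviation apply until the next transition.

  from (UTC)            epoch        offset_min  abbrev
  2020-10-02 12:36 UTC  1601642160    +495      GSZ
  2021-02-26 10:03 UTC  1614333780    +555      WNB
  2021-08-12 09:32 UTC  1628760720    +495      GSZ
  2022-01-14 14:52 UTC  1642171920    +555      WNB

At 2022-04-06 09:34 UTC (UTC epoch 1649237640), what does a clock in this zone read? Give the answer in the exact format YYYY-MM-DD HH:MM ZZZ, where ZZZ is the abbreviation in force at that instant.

2022-04-06 18:49 WNB

Query: 2022-04-06 09:34 UTC
Rule 4/4 (WNB, +09:15): 2022-01-14 14:52 UTC ≤ query < +∞
9·60 + 34 + 555 = 1129 min
1129 = 0·1440 + 1129; 1129 = 18·60 + 49 → 18:49, same day
→ 2022-04-06 18:49 WNB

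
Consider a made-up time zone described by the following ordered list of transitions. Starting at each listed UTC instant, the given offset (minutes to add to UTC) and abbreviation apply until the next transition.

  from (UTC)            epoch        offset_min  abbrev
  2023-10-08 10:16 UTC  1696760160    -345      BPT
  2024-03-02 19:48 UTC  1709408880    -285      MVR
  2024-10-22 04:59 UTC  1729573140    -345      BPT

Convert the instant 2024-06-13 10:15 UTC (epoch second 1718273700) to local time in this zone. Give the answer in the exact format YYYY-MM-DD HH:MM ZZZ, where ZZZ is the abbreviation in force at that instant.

Query: 2024-06-13 10:15 UTC
Rule 2/3 (MVR, -04:45): 2024-03-02 19:48 UTC ≤ query < 2024-10-22 04:59 UTC
10·60 + 15 - 285 = 330 min
330 = 0·1440 + 330; 330 = 5·60 + 30 → 05:30, same day
→ 2024-06-13 05:30 MVR

2024-06-13 05:30 MVR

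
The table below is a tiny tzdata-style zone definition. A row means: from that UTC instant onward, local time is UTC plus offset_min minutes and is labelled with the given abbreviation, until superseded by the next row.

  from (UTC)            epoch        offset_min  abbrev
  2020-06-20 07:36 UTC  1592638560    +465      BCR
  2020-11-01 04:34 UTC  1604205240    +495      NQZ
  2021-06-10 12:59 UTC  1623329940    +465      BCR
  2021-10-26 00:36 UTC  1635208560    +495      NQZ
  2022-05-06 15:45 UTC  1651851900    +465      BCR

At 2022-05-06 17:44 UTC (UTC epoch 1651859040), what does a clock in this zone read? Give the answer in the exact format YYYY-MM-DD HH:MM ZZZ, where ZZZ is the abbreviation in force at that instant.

Query: 2022-05-06 17:44 UTC
Rule 5/5 (BCR, +07:45): 2022-05-06 15:45 UTC ≤ query < +∞
17·60 + 44 + 465 = 1529 min
1529 = 1·1440 + 89; 89 = 1·60 + 29 → 01:29, 2022-05-06 + 1 day = 2022-05-07
→ 2022-05-07 01:29 BCR

2022-05-07 01:29 BCR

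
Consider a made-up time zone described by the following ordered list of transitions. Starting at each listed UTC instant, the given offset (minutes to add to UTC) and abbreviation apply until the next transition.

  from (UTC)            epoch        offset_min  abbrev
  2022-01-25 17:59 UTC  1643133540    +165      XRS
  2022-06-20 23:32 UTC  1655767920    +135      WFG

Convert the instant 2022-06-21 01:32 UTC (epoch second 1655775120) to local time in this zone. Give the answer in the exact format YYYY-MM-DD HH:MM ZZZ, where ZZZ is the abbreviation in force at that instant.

2022-06-21 03:47 WFG

Query: 2022-06-21 01:32 UTC
Rule 2/2 (WFG, +02:15): 2022-06-20 23:32 UTC ≤ query < +∞
1·60 + 32 + 135 = 227 min
227 = 0·1440 + 227; 227 = 3·60 + 47 → 03:47, same day
→ 2022-06-21 03:47 WFG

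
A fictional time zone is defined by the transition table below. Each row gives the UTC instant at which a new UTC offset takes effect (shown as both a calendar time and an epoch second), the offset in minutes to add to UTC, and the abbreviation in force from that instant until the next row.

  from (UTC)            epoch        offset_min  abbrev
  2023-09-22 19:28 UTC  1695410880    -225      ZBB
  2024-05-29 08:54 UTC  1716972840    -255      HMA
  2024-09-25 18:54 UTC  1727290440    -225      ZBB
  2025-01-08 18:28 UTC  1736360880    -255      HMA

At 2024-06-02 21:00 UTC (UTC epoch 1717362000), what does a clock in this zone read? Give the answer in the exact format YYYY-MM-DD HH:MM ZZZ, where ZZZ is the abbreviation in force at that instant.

2024-06-02 16:45 HMA

Query: 2024-06-02 21:00 UTC
Rule 2/4 (HMA, -04:15): 2024-05-29 08:54 UTC ≤ query < 2024-09-25 18:54 UTC
21·60 + 0 - 255 = 1005 min
1005 = 0·1440 + 1005; 1005 = 16·60 + 45 → 16:45, same day
→ 2024-06-02 16:45 HMA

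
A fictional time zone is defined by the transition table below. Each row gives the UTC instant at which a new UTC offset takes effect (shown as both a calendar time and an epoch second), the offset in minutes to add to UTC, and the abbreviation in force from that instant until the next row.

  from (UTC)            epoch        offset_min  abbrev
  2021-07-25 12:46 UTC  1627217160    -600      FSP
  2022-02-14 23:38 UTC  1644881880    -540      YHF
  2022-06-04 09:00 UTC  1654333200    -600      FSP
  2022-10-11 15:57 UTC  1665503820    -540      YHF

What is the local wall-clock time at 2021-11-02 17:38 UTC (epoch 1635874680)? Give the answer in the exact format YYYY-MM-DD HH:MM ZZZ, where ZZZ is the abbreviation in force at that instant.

2021-11-02 07:38 FSP

Query: 2021-11-02 17:38 UTC
Rule 1/4 (FSP, -10:00): 2021-07-25 12:46 UTC ≤ query < 2022-02-14 23:38 UTC
17·60 + 38 - 600 = 458 min
458 = 0·1440 + 458; 458 = 7·60 + 38 → 07:38, same day
→ 2021-11-02 07:38 FSP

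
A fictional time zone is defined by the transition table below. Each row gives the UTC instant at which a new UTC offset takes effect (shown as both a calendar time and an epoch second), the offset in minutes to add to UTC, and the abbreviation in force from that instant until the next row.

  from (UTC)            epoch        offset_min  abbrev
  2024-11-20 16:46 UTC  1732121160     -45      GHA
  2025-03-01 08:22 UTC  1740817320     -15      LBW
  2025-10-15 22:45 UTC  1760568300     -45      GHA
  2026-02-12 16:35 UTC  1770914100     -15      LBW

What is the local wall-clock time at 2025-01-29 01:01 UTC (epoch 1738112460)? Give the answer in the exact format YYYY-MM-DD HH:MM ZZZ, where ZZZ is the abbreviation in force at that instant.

2025-01-29 00:16 GHA

Query: 2025-01-29 01:01 UTC
Rule 1/4 (GHA, -00:45): 2024-11-20 16:46 UTC ≤ query < 2025-03-01 08:22 UTC
1·60 + 1 - 45 = 16 min
16 = 0·1440 + 16; 16 = 0·60 + 16 → 00:16, same day
→ 2025-01-29 00:16 GHA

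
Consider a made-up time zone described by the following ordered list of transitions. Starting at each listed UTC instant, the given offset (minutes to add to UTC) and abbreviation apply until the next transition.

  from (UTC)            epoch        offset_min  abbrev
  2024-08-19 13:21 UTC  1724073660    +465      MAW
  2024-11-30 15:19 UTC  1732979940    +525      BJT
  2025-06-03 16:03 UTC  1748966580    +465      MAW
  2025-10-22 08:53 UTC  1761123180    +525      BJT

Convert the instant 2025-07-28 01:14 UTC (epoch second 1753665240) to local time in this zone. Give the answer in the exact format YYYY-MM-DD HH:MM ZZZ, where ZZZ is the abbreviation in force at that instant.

Query: 2025-07-28 01:14 UTC
Rule 3/4 (MAW, +07:45): 2025-06-03 16:03 UTC ≤ query < 2025-10-22 08:53 UTC
1·60 + 14 + 465 = 539 min
539 = 0·1440 + 539; 539 = 8·60 + 59 → 08:59, same day
→ 2025-07-28 08:59 MAW

2025-07-28 08:59 MAW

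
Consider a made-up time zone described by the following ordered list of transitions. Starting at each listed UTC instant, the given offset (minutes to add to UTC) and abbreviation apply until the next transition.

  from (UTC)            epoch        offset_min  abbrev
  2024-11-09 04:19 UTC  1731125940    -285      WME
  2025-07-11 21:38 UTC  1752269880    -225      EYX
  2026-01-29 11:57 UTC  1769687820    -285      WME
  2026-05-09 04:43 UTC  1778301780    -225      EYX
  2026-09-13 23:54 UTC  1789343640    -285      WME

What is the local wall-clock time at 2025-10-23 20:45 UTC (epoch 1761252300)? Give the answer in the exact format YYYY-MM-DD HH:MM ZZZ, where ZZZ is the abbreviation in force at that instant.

2025-10-23 17:00 EYX

Query: 2025-10-23 20:45 UTC
Rule 2/5 (EYX, -03:45): 2025-07-11 21:38 UTC ≤ query < 2026-01-29 11:57 UTC
20·60 + 45 - 225 = 1020 min
1020 = 0·1440 + 1020; 1020 = 17·60 + 0 → 17:00, same day
→ 2025-10-23 17:00 EYX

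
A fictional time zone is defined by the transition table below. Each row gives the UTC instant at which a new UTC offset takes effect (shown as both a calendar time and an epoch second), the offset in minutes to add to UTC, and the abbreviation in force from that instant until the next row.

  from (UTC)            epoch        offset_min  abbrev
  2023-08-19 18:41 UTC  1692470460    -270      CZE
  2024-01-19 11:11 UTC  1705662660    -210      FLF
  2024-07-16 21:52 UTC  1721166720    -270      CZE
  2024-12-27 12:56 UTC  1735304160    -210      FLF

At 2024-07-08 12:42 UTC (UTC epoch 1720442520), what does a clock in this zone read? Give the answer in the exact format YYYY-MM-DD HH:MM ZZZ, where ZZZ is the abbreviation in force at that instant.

Query: 2024-07-08 12:42 UTC
Rule 2/4 (FLF, -03:30): 2024-01-19 11:11 UTC ≤ query < 2024-07-16 21:52 UTC
12·60 + 42 - 210 = 552 min
552 = 0·1440 + 552; 552 = 9·60 + 12 → 09:12, same day
→ 2024-07-08 09:12 FLF

2024-07-08 09:12 FLF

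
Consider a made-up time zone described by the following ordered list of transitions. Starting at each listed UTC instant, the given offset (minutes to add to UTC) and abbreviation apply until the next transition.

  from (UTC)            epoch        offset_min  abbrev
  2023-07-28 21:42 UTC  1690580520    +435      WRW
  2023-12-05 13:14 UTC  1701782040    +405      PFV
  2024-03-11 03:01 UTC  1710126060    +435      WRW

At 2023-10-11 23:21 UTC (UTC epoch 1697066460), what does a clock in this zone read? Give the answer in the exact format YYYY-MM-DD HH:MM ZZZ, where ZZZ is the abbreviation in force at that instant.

Query: 2023-10-11 23:21 UTC
Rule 1/3 (WRW, +07:15): 2023-07-28 21:42 UTC ≤ query < 2023-12-05 13:14 UTC
23·60 + 21 + 435 = 1836 min
1836 = 1·1440 + 396; 396 = 6·60 + 36 → 06:36, 2023-10-11 + 1 day = 2023-10-12
→ 2023-10-12 06:36 WRW

2023-10-12 06:36 WRW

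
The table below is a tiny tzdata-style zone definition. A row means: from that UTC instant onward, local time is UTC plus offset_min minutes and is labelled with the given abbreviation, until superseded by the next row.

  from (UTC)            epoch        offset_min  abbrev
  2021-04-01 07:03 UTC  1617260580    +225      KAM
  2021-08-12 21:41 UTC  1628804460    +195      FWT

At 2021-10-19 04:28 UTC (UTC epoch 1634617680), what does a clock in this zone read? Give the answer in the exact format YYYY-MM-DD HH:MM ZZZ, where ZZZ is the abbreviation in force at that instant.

Query: 2021-10-19 04:28 UTC
Rule 2/2 (FWT, +03:15): 2021-08-12 21:41 UTC ≤ query < +∞
4·60 + 28 + 195 = 463 min
463 = 0·1440 + 463; 463 = 7·60 + 43 → 07:43, same day
→ 2021-10-19 07:43 FWT

2021-10-19 07:43 FWT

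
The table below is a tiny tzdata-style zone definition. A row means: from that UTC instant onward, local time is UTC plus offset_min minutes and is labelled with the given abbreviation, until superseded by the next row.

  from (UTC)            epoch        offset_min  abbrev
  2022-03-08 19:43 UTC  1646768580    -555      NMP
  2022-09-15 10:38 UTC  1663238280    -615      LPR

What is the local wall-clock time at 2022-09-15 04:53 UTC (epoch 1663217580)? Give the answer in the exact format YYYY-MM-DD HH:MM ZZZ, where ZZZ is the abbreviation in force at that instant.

Query: 2022-09-15 04:53 UTC
Rule 1/2 (NMP, -09:15): 2022-03-08 19:43 UTC ≤ query < 2022-09-15 10:38 UTC
4·60 + 53 - 555 = -262 min
-262 = -1·1440 + 1178; 1178 = 19·60 + 38 → 19:38, 2022-09-15 - 1 day = 2022-09-14
→ 2022-09-14 19:38 NMP

2022-09-14 19:38 NMP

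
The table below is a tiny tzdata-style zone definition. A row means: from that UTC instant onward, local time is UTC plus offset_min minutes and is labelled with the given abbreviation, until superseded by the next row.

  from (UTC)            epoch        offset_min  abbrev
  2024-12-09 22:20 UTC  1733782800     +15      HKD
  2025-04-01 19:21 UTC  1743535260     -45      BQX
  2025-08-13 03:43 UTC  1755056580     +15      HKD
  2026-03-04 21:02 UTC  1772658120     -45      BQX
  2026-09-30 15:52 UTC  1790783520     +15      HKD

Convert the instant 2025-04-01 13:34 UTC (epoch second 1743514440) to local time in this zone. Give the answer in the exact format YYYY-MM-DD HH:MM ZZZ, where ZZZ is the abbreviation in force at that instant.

Query: 2025-04-01 13:34 UTC
Rule 1/5 (HKD, +00:15): 2024-12-09 22:20 UTC ≤ query < 2025-04-01 19:21 UTC
13·60 + 34 + 15 = 829 min
829 = 0·1440 + 829; 829 = 13·60 + 49 → 13:49, same day
→ 2025-04-01 13:49 HKD

2025-04-01 13:49 HKD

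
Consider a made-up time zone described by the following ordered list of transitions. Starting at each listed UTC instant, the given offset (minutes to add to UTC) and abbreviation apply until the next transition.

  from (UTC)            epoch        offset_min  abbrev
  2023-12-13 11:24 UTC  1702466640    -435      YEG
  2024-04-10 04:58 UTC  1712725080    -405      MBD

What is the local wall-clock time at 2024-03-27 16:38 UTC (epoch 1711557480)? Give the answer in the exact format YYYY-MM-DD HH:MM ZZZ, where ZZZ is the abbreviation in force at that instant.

Query: 2024-03-27 16:38 UTC
Rule 1/2 (YEG, -07:15): 2023-12-13 11:24 UTC ≤ query < 2024-04-10 04:58 UTC
16·60 + 38 - 435 = 563 min
563 = 0·1440 + 563; 563 = 9·60 + 23 → 09:23, same day
→ 2024-03-27 09:23 YEG

2024-03-27 09:23 YEG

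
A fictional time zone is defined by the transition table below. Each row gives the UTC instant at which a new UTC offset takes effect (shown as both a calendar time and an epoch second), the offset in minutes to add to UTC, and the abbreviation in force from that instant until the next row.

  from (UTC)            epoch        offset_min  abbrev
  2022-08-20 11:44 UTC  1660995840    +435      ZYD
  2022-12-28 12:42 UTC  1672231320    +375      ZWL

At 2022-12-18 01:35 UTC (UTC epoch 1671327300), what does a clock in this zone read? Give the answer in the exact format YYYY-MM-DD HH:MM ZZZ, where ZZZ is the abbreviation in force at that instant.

Query: 2022-12-18 01:35 UTC
Rule 1/2 (ZYD, +07:15): 2022-08-20 11:44 UTC ≤ query < 2022-12-28 12:42 UTC
1·60 + 35 + 435 = 530 min
530 = 0·1440 + 530; 530 = 8·60 + 50 → 08:50, same day
→ 2022-12-18 08:50 ZYD

2022-12-18 08:50 ZYD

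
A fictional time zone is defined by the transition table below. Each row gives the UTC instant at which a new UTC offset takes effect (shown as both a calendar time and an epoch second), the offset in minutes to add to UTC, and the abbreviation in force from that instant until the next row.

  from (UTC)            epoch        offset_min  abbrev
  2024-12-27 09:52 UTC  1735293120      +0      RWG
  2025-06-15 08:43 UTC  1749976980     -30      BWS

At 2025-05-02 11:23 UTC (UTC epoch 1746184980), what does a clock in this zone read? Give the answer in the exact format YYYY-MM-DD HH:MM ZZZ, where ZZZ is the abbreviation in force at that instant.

Query: 2025-05-02 11:23 UTC
Rule 1/2 (RWG, +00:00): 2024-12-27 09:52 UTC ≤ query < 2025-06-15 08:43 UTC
11·60 + 23 + 0 = 683 min
683 = 0·1440 + 683; 683 = 11·60 + 23 → 11:23, same day
→ 2025-05-02 11:23 RWG

2025-05-02 11:23 RWG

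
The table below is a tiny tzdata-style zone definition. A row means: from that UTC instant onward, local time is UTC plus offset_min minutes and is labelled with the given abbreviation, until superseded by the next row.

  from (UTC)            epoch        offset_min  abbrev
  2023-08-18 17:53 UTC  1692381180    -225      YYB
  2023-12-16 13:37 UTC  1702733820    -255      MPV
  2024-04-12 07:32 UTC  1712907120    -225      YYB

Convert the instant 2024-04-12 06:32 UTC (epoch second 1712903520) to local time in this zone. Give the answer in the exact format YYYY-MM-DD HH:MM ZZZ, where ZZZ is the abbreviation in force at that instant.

2024-04-12 02:17 MPV

Query: 2024-04-12 06:32 UTC
Rule 2/3 (MPV, -04:15): 2023-12-16 13:37 UTC ≤ query < 2024-04-12 07:32 UTC
6·60 + 32 - 255 = 137 min
137 = 0·1440 + 137; 137 = 2·60 + 17 → 02:17, same day
→ 2024-04-12 02:17 MPV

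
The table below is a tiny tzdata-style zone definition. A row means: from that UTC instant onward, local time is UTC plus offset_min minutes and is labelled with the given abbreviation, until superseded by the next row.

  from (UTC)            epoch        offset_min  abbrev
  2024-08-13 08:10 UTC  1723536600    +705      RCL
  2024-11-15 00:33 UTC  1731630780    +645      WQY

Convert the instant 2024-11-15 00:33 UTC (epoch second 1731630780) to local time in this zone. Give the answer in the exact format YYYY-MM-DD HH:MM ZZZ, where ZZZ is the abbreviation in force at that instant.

Query: 2024-11-15 00:33 UTC
Rule 2/2 (WQY, +10:45): 2024-11-15 00:33 UTC ≤ query < +∞
0·60 + 33 + 645 = 678 min
678 = 0·1440 + 678; 678 = 11·60 + 18 → 11:18, same day
→ 2024-11-15 11:18 WQY

2024-11-15 11:18 WQY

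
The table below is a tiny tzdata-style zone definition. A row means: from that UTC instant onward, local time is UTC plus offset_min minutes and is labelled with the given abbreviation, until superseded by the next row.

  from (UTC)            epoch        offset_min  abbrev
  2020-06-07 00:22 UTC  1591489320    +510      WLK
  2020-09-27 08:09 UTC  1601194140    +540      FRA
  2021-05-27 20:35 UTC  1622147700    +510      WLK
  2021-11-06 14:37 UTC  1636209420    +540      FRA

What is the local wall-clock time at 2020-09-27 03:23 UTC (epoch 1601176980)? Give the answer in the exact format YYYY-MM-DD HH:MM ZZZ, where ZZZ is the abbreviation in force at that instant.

2020-09-27 11:53 WLK

Query: 2020-09-27 03:23 UTC
Rule 1/4 (WLK, +08:30): 2020-06-07 00:22 UTC ≤ query < 2020-09-27 08:09 UTC
3·60 + 23 + 510 = 713 min
713 = 0·1440 + 713; 713 = 11·60 + 53 → 11:53, same day
→ 2020-09-27 11:53 WLK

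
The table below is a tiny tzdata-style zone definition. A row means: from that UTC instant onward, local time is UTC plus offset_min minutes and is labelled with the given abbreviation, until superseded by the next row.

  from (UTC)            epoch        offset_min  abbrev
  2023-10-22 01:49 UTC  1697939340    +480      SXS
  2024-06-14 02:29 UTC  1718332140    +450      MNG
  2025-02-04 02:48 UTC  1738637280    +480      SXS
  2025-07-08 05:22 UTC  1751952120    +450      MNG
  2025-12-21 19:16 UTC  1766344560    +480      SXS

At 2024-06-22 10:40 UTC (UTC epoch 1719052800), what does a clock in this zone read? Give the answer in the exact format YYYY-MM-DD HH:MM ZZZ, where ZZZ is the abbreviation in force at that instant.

Query: 2024-06-22 10:40 UTC
Rule 2/5 (MNG, +07:30): 2024-06-14 02:29 UTC ≤ query < 2025-02-04 02:48 UTC
10·60 + 40 + 450 = 1090 min
1090 = 0·1440 + 1090; 1090 = 18·60 + 10 → 18:10, same day
→ 2024-06-22 18:10 MNG

2024-06-22 18:10 MNG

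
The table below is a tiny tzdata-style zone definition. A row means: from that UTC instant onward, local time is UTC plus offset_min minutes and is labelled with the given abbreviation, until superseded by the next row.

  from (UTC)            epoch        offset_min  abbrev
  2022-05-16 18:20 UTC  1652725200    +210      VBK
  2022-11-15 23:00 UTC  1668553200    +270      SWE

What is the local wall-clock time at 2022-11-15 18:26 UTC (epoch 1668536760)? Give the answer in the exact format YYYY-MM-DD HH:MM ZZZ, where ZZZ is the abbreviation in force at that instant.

Query: 2022-11-15 18:26 UTC
Rule 1/2 (VBK, +03:30): 2022-05-16 18:20 UTC ≤ query < 2022-11-15 23:00 UTC
18·60 + 26 + 210 = 1316 min
1316 = 0·1440 + 1316; 1316 = 21·60 + 56 → 21:56, same day
→ 2022-11-15 21:56 VBK

2022-11-15 21:56 VBK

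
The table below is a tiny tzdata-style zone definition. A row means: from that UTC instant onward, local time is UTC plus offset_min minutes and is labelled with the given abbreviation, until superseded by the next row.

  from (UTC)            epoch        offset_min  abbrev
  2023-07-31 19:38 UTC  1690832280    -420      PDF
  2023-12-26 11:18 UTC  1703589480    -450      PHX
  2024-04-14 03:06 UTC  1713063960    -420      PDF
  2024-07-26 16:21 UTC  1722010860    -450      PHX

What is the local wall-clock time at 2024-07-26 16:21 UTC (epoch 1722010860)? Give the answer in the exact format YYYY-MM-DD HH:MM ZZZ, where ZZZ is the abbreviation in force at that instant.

Query: 2024-07-26 16:21 UTC
Rule 4/4 (PHX, -07:30): 2024-07-26 16:21 UTC ≤ query < +∞
16·60 + 21 - 450 = 531 min
531 = 0·1440 + 531; 531 = 8·60 + 51 → 08:51, same day
→ 2024-07-26 08:51 PHX

2024-07-26 08:51 PHX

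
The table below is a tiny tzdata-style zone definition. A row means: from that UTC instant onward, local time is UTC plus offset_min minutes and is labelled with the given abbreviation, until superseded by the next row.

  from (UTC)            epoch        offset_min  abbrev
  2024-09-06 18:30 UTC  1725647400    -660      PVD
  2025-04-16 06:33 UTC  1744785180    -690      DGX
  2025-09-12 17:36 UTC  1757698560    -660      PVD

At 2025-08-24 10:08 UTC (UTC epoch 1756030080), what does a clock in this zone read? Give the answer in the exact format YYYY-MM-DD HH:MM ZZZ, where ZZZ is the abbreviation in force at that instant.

Query: 2025-08-24 10:08 UTC
Rule 2/3 (DGX, -11:30): 2025-04-16 06:33 UTC ≤ query < 2025-09-12 17:36 UTC
10·60 + 8 - 690 = -82 min
-82 = -1·1440 + 1358; 1358 = 22·60 + 38 → 22:38, 2025-08-24 - 1 day = 2025-08-23
→ 2025-08-23 22:38 DGX

2025-08-23 22:38 DGX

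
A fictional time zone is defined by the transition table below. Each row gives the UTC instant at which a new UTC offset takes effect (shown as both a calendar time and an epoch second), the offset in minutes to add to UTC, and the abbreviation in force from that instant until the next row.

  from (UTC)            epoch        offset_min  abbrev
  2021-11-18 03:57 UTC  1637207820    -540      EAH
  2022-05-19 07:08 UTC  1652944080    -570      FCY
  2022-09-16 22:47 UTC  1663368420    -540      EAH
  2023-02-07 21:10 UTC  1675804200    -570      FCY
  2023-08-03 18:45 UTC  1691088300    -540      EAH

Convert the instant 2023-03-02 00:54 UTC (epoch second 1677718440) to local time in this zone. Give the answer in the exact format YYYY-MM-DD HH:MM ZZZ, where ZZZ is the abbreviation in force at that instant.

2023-03-01 15:24 FCY

Query: 2023-03-02 00:54 UTC
Rule 4/5 (FCY, -09:30): 2023-02-07 21:10 UTC ≤ query < 2023-08-03 18:45 UTC
0·60 + 54 - 570 = -516 min
-516 = -1·1440 + 924; 924 = 15·60 + 24 → 15:24, 2023-03-02 - 1 day = 2023-03-01
→ 2023-03-01 15:24 FCY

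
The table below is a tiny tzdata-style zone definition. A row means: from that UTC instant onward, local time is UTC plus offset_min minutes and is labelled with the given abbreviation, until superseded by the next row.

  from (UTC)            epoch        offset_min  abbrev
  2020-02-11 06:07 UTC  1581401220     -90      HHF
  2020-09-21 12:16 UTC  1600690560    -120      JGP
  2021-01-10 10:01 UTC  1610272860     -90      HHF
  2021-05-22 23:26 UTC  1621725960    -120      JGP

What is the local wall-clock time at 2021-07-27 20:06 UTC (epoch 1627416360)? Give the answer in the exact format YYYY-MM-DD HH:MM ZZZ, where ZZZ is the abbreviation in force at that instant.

Query: 2021-07-27 20:06 UTC
Rule 4/4 (JGP, -02:00): 2021-05-22 23:26 UTC ≤ query < +∞
20·60 + 6 - 120 = 1086 min
1086 = 0·1440 + 1086; 1086 = 18·60 + 6 → 18:06, same day
→ 2021-07-27 18:06 JGP

2021-07-27 18:06 JGP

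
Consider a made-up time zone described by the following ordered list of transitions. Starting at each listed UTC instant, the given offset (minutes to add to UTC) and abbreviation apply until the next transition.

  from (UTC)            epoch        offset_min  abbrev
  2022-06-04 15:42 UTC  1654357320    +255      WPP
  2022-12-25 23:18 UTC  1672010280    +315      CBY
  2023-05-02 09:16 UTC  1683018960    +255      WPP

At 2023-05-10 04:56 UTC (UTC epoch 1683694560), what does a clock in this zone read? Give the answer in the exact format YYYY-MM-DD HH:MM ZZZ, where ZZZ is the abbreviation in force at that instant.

2023-05-10 09:11 WPP

Query: 2023-05-10 04:56 UTC
Rule 3/3 (WPP, +04:15): 2023-05-02 09:16 UTC ≤ query < +∞
4·60 + 56 + 255 = 551 min
551 = 0·1440 + 551; 551 = 9·60 + 11 → 09:11, same day
→ 2023-05-10 09:11 WPP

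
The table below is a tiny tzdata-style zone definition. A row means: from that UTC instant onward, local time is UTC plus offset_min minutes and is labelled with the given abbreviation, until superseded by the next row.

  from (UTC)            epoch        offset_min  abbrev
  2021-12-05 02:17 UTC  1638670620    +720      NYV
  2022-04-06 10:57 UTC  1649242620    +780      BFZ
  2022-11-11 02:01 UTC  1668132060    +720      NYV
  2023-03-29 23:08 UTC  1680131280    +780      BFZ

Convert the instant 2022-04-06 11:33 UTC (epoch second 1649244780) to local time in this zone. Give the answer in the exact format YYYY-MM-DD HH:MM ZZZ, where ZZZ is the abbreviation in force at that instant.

Query: 2022-04-06 11:33 UTC
Rule 2/4 (BFZ, +13:00): 2022-04-06 10:57 UTC ≤ query < 2022-11-11 02:01 UTC
11·60 + 33 + 780 = 1473 min
1473 = 1·1440 + 33; 33 = 0·60 + 33 → 00:33, 2022-04-06 + 1 day = 2022-04-07
→ 2022-04-07 00:33 BFZ

2022-04-07 00:33 BFZ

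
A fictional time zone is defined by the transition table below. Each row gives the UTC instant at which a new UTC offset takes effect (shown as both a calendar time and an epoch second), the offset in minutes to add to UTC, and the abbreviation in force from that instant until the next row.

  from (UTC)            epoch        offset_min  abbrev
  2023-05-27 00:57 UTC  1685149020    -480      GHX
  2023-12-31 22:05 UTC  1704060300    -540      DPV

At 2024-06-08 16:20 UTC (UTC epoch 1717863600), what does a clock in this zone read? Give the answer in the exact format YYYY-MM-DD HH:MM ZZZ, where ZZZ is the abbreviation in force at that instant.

Query: 2024-06-08 16:20 UTC
Rule 2/2 (DPV, -09:00): 2023-12-31 22:05 UTC ≤ query < +∞
16·60 + 20 - 540 = 440 min
440 = 0·1440 + 440; 440 = 7·60 + 20 → 07:20, same day
→ 2024-06-08 07:20 DPV

2024-06-08 07:20 DPV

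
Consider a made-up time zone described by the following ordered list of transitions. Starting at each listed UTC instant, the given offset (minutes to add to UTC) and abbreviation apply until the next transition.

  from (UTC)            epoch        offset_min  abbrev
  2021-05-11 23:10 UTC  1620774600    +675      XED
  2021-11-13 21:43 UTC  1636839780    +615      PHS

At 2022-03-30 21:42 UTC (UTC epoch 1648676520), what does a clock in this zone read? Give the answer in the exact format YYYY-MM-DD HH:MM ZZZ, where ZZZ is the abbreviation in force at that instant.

2022-03-31 07:57 PHS

Query: 2022-03-30 21:42 UTC
Rule 2/2 (PHS, +10:15): 2021-11-13 21:43 UTC ≤ query < +∞
21·60 + 42 + 615 = 1917 min
1917 = 1·1440 + 477; 477 = 7·60 + 57 → 07:57, 2022-03-30 + 1 day = 2022-03-31
→ 2022-03-31 07:57 PHS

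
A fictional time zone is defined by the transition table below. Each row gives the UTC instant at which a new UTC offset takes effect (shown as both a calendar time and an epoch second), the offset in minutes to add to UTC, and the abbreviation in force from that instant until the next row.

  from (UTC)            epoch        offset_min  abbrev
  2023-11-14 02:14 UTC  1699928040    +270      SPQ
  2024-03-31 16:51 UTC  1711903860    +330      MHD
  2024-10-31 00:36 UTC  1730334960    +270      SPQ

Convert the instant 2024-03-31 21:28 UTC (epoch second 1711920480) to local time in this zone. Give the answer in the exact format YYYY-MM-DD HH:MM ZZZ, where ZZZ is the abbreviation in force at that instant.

Query: 2024-03-31 21:28 UTC
Rule 2/3 (MHD, +05:30): 2024-03-31 16:51 UTC ≤ query < 2024-10-31 00:36 UTC
21·60 + 28 + 330 = 1618 min
1618 = 1·1440 + 178; 178 = 2·60 + 58 → 02:58, 2024-03-31 + 1 day = 2024-04-01
→ 2024-04-01 02:58 MHD

2024-04-01 02:58 MHD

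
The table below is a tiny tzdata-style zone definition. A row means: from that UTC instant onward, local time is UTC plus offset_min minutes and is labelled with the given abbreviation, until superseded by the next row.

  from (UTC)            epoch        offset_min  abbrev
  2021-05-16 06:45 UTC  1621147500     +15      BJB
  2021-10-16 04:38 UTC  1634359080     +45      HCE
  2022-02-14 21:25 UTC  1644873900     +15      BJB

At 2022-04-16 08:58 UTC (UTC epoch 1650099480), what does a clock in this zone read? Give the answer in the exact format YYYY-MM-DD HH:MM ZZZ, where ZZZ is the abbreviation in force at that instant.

Query: 2022-04-16 08:58 UTC
Rule 3/3 (BJB, +00:15): 2022-02-14 21:25 UTC ≤ query < +∞
8·60 + 58 + 15 = 553 min
553 = 0·1440 + 553; 553 = 9·60 + 13 → 09:13, same day
→ 2022-04-16 09:13 BJB

2022-04-16 09:13 BJB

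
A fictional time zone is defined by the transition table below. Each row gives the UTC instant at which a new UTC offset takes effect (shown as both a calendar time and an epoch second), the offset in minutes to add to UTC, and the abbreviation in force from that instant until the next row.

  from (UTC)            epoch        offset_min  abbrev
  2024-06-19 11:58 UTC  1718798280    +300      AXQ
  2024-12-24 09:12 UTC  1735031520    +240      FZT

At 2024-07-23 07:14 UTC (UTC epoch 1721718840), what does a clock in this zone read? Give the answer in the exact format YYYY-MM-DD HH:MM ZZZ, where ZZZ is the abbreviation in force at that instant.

Query: 2024-07-23 07:14 UTC
Rule 1/2 (AXQ, +05:00): 2024-06-19 11:58 UTC ≤ query < 2024-12-24 09:12 UTC
7·60 + 14 + 300 = 734 min
734 = 0·1440 + 734; 734 = 12·60 + 14 → 12:14, same day
→ 2024-07-23 12:14 AXQ

2024-07-23 12:14 AXQ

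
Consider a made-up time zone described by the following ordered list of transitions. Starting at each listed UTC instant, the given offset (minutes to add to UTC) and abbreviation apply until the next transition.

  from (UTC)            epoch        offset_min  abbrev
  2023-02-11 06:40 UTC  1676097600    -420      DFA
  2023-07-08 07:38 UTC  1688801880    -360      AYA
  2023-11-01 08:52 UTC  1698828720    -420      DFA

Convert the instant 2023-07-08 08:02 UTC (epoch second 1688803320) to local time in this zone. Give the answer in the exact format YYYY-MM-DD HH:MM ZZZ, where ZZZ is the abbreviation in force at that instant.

Query: 2023-07-08 08:02 UTC
Rule 2/3 (AYA, -06:00): 2023-07-08 07:38 UTC ≤ query < 2023-11-01 08:52 UTC
8·60 + 2 - 360 = 122 min
122 = 0·1440 + 122; 122 = 2·60 + 2 → 02:02, same day
→ 2023-07-08 02:02 AYA

2023-07-08 02:02 AYA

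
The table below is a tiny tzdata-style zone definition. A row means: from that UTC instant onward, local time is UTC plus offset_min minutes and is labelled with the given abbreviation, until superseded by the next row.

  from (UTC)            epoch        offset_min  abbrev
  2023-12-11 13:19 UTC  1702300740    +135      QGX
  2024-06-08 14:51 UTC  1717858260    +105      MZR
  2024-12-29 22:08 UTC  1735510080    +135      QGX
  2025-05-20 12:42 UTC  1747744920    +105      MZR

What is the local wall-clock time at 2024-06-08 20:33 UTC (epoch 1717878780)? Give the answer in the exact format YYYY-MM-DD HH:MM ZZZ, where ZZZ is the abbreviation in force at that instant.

2024-06-08 22:18 MZR

Query: 2024-06-08 20:33 UTC
Rule 2/4 (MZR, +01:45): 2024-06-08 14:51 UTC ≤ query < 2024-12-29 22:08 UTC
20·60 + 33 + 105 = 1338 min
1338 = 0·1440 + 1338; 1338 = 22·60 + 18 → 22:18, same day
→ 2024-06-08 22:18 MZR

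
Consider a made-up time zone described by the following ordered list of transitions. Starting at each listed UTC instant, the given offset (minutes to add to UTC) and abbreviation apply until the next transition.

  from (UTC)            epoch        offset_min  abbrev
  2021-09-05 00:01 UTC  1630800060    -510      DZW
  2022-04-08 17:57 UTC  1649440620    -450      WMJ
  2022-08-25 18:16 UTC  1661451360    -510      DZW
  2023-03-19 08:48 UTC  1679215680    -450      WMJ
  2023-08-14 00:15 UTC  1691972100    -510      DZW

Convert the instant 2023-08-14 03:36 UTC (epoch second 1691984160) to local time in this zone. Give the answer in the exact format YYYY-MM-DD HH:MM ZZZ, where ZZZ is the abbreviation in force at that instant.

Query: 2023-08-14 03:36 UTC
Rule 5/5 (DZW, -08:30): 2023-08-14 00:15 UTC ≤ query < +∞
3·60 + 36 - 510 = -294 min
-294 = -1·1440 + 1146; 1146 = 19·60 + 6 → 19:06, 2023-08-14 - 1 day = 2023-08-13
→ 2023-08-13 19:06 DZW

2023-08-13 19:06 DZW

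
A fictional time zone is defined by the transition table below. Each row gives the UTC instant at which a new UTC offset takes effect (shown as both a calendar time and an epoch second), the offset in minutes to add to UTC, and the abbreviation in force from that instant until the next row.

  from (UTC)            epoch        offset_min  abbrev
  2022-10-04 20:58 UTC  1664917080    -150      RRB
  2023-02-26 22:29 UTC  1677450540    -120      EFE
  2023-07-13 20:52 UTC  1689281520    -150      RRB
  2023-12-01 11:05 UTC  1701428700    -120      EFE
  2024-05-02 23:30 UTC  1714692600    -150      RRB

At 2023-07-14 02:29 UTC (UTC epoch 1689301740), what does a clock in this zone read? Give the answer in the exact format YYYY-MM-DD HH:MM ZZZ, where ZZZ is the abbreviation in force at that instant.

Query: 2023-07-14 02:29 UTC
Rule 3/5 (RRB, -02:30): 2023-07-13 20:52 UTC ≤ query < 2023-12-01 11:05 UTC
2·60 + 29 - 150 = -1 min
-1 = -1·1440 + 1439; 1439 = 23·60 + 59 → 23:59, 2023-07-14 - 1 day = 2023-07-13
→ 2023-07-13 23:59 RRB

2023-07-13 23:59 RRB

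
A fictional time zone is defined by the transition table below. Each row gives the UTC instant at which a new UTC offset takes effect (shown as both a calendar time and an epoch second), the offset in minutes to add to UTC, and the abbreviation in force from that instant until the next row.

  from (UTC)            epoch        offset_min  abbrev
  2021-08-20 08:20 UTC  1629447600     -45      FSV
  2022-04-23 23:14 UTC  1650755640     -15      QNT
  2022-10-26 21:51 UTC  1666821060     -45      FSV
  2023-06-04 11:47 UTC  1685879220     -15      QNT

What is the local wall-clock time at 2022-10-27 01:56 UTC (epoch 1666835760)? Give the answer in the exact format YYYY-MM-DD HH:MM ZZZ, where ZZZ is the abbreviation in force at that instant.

2022-10-27 01:11 FSV

Query: 2022-10-27 01:56 UTC
Rule 3/4 (FSV, -00:45): 2022-10-26 21:51 UTC ≤ query < 2023-06-04 11:47 UTC
1·60 + 56 - 45 = 71 min
71 = 0·1440 + 71; 71 = 1·60 + 11 → 01:11, same day
→ 2022-10-27 01:11 FSV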